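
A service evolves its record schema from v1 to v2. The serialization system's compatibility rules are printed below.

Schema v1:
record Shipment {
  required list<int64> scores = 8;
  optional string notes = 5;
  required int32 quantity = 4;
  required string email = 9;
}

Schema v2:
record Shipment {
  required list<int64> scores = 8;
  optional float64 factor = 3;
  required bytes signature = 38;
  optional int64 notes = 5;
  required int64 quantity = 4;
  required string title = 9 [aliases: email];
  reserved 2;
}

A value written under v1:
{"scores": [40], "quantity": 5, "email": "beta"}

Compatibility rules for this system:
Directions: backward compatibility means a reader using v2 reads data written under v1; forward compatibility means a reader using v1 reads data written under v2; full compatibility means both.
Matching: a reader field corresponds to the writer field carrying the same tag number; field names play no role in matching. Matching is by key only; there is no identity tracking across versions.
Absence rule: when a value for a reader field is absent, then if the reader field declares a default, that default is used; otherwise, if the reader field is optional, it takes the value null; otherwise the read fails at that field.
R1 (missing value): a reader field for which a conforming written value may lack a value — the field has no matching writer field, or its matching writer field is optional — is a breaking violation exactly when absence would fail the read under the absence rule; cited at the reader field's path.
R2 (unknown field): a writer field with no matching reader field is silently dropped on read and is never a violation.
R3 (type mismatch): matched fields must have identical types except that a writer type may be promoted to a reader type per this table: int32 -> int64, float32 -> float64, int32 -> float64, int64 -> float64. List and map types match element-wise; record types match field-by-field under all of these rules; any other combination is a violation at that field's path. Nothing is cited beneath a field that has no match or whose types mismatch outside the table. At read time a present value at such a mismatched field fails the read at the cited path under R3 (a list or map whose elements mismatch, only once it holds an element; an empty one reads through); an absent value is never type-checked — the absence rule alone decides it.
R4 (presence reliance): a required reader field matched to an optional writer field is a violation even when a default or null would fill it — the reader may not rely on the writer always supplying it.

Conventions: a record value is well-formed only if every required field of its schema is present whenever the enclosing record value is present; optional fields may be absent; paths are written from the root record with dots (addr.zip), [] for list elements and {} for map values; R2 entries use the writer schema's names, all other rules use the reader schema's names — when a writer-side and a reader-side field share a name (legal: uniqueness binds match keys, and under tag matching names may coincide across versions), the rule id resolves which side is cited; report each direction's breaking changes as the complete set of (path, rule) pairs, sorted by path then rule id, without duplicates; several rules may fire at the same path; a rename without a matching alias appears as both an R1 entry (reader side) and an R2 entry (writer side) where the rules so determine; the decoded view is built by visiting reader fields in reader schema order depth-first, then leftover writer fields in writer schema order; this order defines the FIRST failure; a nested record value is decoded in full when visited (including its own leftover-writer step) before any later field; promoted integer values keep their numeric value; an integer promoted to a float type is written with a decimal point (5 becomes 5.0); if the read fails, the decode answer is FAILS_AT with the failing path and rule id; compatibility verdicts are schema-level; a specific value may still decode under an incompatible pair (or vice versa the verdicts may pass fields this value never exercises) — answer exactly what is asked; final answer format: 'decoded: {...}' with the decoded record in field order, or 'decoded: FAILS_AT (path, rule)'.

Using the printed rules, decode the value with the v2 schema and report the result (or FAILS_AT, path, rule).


each type pair in Shipment: writer, then reader
decode walk for Shipment under reader schema v2:
  scores := [40]
  factor := null (not supplied -> null)
  read fails at signature under R1 (no fill)
  => FAILS_AT (signature, R1)
diffs on Shipment not affecting the asked answer:
  field quantity in record Shipment: type int32 changed to int64 -> matters for Shipment compatibility verdicts, not for this value's decode
  added field factor to record Shipment: optional float64, tag 3 (in v2 it sits immediately before notes) -> no rule fires on it and the decoded Shipment view is identical with or without it
  field notes in record Shipment: type string changed to int64 -> matters for Shipment compatibility verdicts, not for this value's decode
  renamed field email to title in record Shipment (alias email declared on the renamed field) -> no rule fires on it and the decoded Shipment view is identical with or without it

decoded: FAILS_AT (signature, R1)


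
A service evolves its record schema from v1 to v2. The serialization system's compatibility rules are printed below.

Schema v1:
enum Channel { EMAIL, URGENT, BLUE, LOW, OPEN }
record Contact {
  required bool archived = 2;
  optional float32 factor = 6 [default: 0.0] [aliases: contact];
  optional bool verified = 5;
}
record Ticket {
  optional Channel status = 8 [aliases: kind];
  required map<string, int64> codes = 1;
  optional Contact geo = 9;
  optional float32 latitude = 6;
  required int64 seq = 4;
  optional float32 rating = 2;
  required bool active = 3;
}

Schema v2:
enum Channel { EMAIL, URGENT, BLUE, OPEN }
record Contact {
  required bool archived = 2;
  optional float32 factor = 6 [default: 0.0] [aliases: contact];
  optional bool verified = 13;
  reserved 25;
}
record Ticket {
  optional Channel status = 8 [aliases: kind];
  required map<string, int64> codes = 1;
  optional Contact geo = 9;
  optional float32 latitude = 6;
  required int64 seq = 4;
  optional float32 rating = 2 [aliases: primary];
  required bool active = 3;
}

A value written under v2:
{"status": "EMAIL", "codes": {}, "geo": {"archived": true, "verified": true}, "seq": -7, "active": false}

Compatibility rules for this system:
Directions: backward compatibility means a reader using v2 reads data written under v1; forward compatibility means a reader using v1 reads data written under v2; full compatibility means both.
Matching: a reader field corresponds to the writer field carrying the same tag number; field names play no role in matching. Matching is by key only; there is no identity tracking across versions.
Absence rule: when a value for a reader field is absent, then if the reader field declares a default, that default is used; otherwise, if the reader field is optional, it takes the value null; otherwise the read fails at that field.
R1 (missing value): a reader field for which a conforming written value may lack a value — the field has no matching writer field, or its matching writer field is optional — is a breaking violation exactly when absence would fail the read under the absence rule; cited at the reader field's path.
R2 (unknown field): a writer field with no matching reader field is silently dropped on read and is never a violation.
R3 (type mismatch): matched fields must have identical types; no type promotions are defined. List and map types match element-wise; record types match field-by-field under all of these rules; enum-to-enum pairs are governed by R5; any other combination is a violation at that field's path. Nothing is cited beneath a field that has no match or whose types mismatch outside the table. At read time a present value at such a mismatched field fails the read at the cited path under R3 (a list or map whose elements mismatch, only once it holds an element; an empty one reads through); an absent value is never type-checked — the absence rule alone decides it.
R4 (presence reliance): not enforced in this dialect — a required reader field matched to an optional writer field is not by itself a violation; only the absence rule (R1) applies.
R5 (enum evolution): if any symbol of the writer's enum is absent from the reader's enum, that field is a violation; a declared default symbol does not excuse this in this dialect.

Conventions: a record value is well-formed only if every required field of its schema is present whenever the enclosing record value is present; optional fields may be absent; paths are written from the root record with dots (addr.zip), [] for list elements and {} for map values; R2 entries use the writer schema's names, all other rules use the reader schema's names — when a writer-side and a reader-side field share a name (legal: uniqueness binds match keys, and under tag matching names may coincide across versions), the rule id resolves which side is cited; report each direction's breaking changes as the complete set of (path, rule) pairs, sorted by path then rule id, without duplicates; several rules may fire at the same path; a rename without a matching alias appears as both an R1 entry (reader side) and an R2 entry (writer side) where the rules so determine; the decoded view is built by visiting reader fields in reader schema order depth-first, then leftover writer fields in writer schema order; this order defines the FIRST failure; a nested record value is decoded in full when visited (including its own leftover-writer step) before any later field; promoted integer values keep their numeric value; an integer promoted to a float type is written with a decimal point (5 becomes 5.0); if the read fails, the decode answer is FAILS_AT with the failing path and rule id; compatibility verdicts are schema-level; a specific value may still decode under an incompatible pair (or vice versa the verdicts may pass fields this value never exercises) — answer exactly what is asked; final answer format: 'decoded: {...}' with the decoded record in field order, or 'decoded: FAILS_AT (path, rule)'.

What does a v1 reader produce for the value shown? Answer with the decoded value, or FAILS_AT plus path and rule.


arrows below run writer -> reader for Ticket
decode (reader v1):
  status := "EMAIL"
  codes := {}
  geo.archived := true
  geo.factor := 0.0 (no value, default fills)
  geo.verified := null (not supplied -> null)
  writer geo.verified: unmatched, discarded
  latitude := null (not supplied -> null)
  seq := -7
  rating := null (not supplied -> null)
  active := false
  => decoded: {"status": "EMAIL", "codes": {}, "geo": {"archived": true, "factor": 0.0, "verified": null}, "latitude": null, "seq": -7, "rating": null, "active": false}
the other Ticket changes do not affect what is asked:
  enum Channel (field status in record Ticket): symbol LOW removed -> matters for Ticket compatibility verdicts, not for this value's decode

decoded: {"status": "EMAIL", "codes": {}, "geo": {"archived": true, "factor": 0.0, "verified": null}, "latitude": null, "seq": -7, "rating": null, "active": false}


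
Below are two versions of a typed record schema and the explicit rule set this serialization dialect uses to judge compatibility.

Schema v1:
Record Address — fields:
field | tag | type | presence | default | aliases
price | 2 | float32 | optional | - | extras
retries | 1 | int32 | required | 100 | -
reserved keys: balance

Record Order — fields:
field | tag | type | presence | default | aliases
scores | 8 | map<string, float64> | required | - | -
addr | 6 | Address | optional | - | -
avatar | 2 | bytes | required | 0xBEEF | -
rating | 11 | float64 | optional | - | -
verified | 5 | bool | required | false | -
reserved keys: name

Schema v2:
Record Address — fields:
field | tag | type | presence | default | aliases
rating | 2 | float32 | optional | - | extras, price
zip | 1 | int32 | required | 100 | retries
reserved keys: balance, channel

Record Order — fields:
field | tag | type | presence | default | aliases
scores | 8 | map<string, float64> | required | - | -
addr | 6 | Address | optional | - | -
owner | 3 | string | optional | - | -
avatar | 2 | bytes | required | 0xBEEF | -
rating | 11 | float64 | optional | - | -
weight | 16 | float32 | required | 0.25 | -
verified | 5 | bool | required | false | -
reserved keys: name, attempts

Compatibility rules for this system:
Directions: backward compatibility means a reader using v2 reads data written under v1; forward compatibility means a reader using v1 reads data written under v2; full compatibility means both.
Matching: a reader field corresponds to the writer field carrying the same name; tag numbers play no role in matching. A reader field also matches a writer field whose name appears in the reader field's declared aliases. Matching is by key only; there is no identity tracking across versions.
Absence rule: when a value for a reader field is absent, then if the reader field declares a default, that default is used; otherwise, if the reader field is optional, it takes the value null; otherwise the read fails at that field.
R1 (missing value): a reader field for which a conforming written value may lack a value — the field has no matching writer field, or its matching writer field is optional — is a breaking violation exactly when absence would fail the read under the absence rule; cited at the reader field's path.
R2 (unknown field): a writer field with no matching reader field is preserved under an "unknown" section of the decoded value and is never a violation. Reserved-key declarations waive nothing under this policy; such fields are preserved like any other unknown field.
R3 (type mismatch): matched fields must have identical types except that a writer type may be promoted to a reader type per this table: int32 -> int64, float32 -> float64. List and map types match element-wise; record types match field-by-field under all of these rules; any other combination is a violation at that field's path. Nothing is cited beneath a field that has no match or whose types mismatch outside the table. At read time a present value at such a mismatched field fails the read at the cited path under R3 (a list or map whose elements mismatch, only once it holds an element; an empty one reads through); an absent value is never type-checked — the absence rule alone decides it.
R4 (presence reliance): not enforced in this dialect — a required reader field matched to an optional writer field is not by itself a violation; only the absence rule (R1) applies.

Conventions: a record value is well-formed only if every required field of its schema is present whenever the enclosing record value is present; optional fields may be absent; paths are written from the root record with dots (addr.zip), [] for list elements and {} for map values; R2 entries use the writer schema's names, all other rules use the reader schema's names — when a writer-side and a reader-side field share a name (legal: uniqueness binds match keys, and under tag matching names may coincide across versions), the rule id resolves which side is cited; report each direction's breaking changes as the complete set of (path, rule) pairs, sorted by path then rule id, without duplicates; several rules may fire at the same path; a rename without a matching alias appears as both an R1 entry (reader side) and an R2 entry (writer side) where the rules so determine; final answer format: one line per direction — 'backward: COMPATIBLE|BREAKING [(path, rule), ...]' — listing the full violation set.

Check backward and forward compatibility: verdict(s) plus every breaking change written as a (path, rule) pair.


arrows below run writer -> reader for Order
backward on Order — v2 reading data written by v1:
  scores: map<string, float64> -> map<string, float64>, writer required; from scores
  addr: Address -> Address, writer optional; from addr
  no writer field matches reader owner
  avatar: bytes -> bytes, writer required; from avatar
  rating: float64 -> float64, writer optional; from rating
  no writer field matches reader weight
  verified: bool -> bool, writer required; from verified
  addr.rating: float32 -> float32, writer optional; from addr.price
  addr.zip: int32 -> int32, writer required; from addr.retries
  nothing fires on Order: backward is COMPATIBLE
forward on Order — v1 reading data written by v2:
  scores: map<string, float64> -> map<string, float64>, writer required; from scores
  addr: Address -> Address, writer optional; from addr
  avatar: bytes -> bytes, writer required; from avatar
  rating: float64 -> float64, writer optional; from rating
  verified: bool -> bool, writer required; from verified
  owner (writer side), unknown to reader
  weight (writer side), unknown to reader
  no writer field matches reader addr.price
  no writer field matches reader addr.retries
  addr.rating (writer side), unknown to reader
  addr.zip (writer side), unknown to reader
  nothing fires on Order: forward is COMPATIBLE

backward: COMPATIBLE []; forward: COMPATIBLE []


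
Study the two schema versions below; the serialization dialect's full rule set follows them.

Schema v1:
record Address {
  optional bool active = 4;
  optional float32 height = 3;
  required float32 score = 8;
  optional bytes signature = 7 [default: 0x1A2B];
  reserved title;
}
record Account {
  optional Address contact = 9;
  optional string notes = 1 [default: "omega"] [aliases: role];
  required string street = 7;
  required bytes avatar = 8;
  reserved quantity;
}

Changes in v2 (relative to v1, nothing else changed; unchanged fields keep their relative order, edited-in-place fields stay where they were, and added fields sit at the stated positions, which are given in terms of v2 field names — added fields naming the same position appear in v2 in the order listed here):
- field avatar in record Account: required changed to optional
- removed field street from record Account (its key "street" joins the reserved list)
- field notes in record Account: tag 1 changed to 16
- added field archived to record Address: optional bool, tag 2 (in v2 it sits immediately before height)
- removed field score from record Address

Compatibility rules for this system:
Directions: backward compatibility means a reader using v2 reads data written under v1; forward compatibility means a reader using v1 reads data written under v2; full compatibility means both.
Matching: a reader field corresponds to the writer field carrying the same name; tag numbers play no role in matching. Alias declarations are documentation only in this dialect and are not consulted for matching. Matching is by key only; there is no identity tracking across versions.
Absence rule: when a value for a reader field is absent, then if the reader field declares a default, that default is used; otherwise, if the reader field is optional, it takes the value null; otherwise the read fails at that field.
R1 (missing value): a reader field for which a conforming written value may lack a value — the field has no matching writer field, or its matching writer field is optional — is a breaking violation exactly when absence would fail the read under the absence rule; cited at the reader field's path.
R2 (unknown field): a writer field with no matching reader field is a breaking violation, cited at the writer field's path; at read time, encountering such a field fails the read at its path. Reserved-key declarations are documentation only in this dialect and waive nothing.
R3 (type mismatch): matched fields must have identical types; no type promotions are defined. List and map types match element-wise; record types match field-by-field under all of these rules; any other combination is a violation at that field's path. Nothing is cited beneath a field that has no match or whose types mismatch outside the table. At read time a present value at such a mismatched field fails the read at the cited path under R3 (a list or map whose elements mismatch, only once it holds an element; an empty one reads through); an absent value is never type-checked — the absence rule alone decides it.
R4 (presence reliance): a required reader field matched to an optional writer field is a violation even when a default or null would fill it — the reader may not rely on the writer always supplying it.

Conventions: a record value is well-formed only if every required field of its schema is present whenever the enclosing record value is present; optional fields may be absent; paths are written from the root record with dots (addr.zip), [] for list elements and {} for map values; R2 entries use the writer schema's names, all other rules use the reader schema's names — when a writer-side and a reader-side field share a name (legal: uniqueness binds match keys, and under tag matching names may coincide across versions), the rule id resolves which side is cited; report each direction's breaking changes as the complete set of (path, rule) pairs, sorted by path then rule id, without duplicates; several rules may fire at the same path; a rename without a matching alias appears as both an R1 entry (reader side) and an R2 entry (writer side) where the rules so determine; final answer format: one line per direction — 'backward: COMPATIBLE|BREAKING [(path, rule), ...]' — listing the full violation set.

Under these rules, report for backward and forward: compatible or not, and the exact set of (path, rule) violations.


backward: BREAKING [(contact.score, R2), (street, R2)]; forward: BREAKING [(avatar, R1), (avatar, R4), (contact.archived, R2), (contact.score, R1), (street, R1)]

each type pair in Account: writer, then reader
backward for Account (reader v2, writer v1):
  Address -> Address, writer optional: contact aligns to contact
  string -> string, writer optional: notes aligns to notes
  bytes -> bytes, writer required: avatar aligns to avatar
  writer field street has no reader counterpart
  bool -> bool, writer optional: contact.active aligns to contact.active
  contact.archived: no writer match
  float32 -> float32, writer optional: contact.height aligns to contact.height
  bytes -> bytes, writer optional: contact.signature aligns to contact.signature
  writer field contact.score has no reader counterpart
  breaking: (contact.score, R2)
  breaking: (street, R2)
  => 2 violation(s): backward is BREAKING for Account
forward for Account (reader v1, writer v2):
  Address -> Address, writer optional: contact aligns to contact
  string -> string, writer optional: notes aligns to notes
  street: no writer match
  bytes -> bytes, writer optional: avatar aligns to avatar
  bool -> bool, writer optional: contact.active aligns to contact.active
  float32 -> float32, writer optional: contact.height aligns to contact.height
  contact.score: no writer match
  bytes -> bytes, writer optional: contact.signature aligns to contact.signature
  writer field contact.archived has no reader counterpart
  breaking: (avatar, R1)
  breaking: (avatar, R4)
  breaking: (contact.archived, R2)
  breaking: (contact.score, R1)
  breaking: (street, R1)
  => 5 violation(s): forward is BREAKING for Account


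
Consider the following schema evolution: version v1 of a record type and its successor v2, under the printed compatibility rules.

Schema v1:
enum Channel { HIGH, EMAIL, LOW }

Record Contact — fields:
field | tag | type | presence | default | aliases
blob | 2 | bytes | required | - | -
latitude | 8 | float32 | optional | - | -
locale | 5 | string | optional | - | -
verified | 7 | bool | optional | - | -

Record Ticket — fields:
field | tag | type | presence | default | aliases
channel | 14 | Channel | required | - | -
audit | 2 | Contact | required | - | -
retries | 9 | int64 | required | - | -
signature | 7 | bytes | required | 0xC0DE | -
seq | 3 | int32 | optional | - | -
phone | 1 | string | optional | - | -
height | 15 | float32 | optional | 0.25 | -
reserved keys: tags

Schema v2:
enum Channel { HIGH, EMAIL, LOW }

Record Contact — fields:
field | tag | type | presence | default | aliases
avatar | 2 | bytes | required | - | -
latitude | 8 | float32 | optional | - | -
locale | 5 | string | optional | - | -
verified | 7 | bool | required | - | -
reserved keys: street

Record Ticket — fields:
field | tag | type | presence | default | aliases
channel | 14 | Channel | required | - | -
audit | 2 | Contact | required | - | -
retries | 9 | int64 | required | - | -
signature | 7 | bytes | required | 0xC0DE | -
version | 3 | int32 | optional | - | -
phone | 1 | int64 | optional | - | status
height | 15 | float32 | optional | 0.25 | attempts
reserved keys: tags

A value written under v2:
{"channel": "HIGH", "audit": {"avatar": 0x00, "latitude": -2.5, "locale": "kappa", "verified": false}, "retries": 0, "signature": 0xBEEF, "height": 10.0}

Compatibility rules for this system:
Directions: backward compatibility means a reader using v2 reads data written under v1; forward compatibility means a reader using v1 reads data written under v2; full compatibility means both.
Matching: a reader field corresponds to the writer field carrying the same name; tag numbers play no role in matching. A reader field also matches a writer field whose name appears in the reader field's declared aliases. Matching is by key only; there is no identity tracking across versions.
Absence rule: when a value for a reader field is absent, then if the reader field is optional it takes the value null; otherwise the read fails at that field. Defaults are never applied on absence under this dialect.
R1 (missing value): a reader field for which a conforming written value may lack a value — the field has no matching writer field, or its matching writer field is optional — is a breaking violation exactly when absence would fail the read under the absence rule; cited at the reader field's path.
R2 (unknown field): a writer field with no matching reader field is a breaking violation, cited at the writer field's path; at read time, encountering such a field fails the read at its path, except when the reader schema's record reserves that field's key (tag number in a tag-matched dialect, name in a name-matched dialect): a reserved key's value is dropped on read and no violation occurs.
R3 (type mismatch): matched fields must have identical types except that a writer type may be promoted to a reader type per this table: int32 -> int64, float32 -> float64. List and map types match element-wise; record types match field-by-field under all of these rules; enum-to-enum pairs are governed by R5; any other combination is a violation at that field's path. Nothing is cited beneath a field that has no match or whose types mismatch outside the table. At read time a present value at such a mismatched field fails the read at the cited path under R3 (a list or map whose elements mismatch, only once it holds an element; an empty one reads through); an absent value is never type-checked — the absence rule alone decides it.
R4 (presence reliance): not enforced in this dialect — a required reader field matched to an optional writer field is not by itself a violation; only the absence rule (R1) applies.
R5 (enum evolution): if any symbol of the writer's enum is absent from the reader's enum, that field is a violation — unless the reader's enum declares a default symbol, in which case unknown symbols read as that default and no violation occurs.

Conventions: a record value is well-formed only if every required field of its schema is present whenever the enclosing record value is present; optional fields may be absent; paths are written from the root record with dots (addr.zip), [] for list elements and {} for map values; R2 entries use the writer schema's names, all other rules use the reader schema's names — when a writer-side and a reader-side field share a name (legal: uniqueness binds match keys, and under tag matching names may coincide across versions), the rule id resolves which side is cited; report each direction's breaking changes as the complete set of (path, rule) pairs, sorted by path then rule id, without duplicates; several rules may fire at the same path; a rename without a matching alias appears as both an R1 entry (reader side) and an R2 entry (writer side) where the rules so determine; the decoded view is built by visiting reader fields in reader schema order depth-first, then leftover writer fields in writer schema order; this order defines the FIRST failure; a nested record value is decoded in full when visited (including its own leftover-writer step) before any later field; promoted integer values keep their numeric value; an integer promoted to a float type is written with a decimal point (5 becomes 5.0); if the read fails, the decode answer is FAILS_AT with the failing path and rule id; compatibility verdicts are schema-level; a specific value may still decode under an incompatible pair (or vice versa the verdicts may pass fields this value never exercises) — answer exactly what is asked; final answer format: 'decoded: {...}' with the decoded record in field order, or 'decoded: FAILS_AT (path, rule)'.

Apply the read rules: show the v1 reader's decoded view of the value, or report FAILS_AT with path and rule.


in Ticket below, arrows point writer -> reader
decoding the Ticket value with the v1 reader:
  channel := "HIGH"
  read fails at audit.blob under R1 (no fill)
  => FAILS_AT (audit.blob, R1)
diffs on Ticket not affecting the asked answer:
  field verified in record Contact: optional changed to required -> schema-level compatibility only; this Ticket value's decode is unchanged
  field phone in record Ticket: type string changed to int64 -> schema-level compatibility only; this Ticket value's decode is unchanged
  renamed field seq to version in record Ticket -> schema-level compatibility only; this Ticket value's decode is unchanged

decoded: FAILS_AT (audit.blob, R1)


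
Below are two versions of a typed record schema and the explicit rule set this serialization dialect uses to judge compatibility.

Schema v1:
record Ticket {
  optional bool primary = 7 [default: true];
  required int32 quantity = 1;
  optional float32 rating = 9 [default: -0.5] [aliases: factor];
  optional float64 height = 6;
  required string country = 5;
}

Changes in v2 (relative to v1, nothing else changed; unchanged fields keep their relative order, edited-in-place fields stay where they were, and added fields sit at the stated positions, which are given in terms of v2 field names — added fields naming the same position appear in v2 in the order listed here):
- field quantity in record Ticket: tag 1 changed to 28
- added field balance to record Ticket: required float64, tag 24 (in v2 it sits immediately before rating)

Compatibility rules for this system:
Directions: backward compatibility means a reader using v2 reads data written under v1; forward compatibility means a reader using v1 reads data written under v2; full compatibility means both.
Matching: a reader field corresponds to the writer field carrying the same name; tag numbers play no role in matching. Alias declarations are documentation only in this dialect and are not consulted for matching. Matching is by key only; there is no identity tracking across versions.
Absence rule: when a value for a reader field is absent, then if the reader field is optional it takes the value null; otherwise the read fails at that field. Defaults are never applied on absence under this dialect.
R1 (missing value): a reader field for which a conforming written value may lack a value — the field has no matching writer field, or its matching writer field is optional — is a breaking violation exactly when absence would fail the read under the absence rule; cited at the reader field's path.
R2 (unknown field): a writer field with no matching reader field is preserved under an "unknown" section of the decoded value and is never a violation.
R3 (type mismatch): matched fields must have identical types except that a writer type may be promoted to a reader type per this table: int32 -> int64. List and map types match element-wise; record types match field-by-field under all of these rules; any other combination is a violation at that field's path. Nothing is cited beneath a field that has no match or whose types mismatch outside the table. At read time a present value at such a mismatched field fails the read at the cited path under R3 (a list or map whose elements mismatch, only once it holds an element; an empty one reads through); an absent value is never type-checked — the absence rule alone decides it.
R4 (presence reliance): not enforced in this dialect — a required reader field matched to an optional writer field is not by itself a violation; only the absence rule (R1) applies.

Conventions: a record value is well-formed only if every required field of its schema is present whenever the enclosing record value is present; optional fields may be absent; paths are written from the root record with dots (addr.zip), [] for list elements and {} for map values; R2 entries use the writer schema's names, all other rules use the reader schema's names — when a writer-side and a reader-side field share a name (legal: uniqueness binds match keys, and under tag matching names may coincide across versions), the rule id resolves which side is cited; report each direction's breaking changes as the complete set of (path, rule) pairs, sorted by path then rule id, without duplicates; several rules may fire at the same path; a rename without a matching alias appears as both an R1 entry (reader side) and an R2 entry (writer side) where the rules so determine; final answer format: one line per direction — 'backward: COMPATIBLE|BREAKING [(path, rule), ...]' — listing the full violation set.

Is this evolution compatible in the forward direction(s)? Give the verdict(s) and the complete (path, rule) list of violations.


arrows below run writer -> reader for Ticket
forward for Ticket (reader v1, writer v2):
  bool -> bool, writer optional: primary aligns to primary
  int32 -> int32, writer required: quantity aligns to quantity
  float32 -> float32, writer optional: rating aligns to rating
  float64 -> float64, writer optional: height aligns to height
  string -> string, writer required: country aligns to country
  balance (writer side), unknown to reader
  nothing fires on Ticket: forward is COMPATIBLE
remaining Ticket differences; none change what is asked:
  field quantity in record Ticket: tag 1 changed to 28 -> triggers nothing under Ticket's printed rules — same verdict
  added field balance to record Ticket: required float64, tag 24 (in v2 it sits immediately before rating) -> fires only in the backward direction of Ticket, which is not asked here

forward: COMPATIBLE []


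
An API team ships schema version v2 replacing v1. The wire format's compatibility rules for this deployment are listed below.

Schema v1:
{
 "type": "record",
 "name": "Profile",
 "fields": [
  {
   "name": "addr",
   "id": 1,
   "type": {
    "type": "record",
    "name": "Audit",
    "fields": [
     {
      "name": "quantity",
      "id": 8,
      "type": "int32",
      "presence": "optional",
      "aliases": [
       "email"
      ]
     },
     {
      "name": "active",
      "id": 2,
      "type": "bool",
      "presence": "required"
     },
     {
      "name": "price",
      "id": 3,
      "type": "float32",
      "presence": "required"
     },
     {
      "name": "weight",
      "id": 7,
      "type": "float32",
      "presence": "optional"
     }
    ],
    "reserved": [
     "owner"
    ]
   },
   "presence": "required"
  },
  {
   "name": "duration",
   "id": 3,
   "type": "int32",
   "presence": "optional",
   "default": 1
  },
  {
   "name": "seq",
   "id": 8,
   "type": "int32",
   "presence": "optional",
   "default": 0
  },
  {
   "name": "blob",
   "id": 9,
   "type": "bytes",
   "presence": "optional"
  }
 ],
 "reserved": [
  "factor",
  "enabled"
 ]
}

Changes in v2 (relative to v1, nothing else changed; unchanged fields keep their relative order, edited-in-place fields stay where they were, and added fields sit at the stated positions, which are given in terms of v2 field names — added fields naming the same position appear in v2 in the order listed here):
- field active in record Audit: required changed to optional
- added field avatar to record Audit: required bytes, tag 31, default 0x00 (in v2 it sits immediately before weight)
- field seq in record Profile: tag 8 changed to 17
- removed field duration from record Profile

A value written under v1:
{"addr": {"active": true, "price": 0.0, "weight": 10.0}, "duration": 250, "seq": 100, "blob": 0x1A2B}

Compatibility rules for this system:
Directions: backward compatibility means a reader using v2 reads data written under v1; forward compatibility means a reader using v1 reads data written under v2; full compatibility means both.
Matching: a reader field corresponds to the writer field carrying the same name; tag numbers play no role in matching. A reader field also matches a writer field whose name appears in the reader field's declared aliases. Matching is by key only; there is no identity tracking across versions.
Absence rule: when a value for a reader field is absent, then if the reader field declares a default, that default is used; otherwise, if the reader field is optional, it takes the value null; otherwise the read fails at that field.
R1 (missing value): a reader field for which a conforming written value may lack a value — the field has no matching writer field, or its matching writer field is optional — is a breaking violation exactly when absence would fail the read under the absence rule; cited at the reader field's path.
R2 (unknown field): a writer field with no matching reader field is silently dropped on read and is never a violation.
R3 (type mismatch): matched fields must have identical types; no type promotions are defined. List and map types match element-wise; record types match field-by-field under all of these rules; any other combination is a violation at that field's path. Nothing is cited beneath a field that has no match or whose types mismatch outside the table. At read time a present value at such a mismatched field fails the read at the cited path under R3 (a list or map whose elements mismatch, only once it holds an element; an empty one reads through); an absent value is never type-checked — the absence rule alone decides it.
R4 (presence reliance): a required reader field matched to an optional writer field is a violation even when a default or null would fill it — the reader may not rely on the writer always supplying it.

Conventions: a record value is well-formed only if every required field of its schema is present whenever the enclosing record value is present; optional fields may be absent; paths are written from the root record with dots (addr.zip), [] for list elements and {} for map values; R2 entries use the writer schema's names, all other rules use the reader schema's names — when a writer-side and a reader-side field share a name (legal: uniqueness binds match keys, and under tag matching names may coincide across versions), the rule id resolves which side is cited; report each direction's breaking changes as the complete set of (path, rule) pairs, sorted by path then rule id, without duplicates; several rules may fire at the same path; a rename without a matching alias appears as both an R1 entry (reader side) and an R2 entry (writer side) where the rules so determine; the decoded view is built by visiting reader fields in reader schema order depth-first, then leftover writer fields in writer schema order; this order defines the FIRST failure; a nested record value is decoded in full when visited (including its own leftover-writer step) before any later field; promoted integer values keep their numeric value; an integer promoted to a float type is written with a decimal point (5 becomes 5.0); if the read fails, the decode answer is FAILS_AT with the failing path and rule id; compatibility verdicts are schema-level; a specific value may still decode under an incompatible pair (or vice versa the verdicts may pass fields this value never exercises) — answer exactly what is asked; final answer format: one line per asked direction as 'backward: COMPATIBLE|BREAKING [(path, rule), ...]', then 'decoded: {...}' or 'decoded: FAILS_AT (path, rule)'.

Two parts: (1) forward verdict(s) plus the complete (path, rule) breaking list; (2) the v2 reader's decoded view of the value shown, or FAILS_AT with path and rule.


the writer's type comes first in each Profile pair
forward for Profile (reader v1, writer v2):
  Audit -> Audit, writer required: addr aligns to addr
  duration has no writer counterpart
  int32 -> int32, writer optional: seq aligns to seq
  bytes -> bytes, writer optional: blob aligns to blob
  int32 -> int32, writer optional: addr.quantity aligns to addr.quantity
  bool -> bool, writer optional: addr.active aligns to addr.active
  float32 -> float32, writer required: addr.price aligns to addr.price
  float32 -> float32, writer optional: addr.weight aligns to addr.weight
  writer field addr.avatar has no reader counterpart
  breaking: (addr.active, R1)
  breaking: (addr.active, R4)
  => forward: BREAKING (2)
decode walk for Profile under reader schema v2:
  addr.quantity := null (absent, optional -> null)
  addr.active := true
  addr.price := 0.0
  addr.avatar := 0x00 (absent -> default)
  addr.weight := 10.0
  seq := 100
  blob := 0x1A2B
  writer duration: unknown -> dropped
  => decoded: {"addr": {"quantity": null, "active": true, "price": 0.0, "avatar": 0x00, "weight": 10.0}, "seq": 100, "blob": 0x1A2B}
remaining Profile differences; none change what is asked:
  field seq in record Profile: tag 8 changed to 17 -> triggers nothing under Profile's printed rules — same verdict

forward: BREAKING [(addr.active, R1), (addr.active, R4)]; decoded: {"addr": {"quantity": null, "active": true, "price": 0.0, "avatar": 0x00, "weight": 10.0}, "seq": 100, "blob": 0x1A2B}
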